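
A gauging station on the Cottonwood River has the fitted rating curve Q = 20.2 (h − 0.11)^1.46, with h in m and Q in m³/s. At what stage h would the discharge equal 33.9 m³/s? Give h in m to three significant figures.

1.54 m

h − h₀ = (Q/C)^(1/b) = (33.9/20.2)^(1/1.46) = 1.426 m
h = 0.11 + 1.426 = 1.536 m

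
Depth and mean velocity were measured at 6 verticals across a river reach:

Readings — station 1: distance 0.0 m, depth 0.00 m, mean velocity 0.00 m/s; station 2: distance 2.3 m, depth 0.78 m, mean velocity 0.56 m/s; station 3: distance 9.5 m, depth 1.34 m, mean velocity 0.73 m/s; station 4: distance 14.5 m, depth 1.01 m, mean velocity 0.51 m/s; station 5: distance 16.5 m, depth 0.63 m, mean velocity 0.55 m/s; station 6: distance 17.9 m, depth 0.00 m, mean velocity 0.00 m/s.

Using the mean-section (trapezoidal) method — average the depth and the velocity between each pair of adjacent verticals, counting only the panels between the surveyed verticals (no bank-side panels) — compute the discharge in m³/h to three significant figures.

35300 m³/h

Panel 1-2: Δb = 2.3 m, d̄ = (0.00+0.78)/2 = 0.39, v̄ = (0.00+0.56)/2 = 0.28 → q = 2.3×0.39×0.28 = 0.2512 m³/s
Panel 2-3: Δb = 7.2 m, d̄ = (0.78+1.34)/2 = 1.06, v̄ = (0.56+0.73)/2 = 0.645 → q = 7.2×1.06×0.645 = 4.923 m³/s
Panel 3-4: Δb = 5 m, d̄ = (1.34+1.01)/2 = 1.175, v̄ = (0.73+0.51)/2 = 0.62 → q = 5×1.175×0.62 = 3.643 m³/s
Panel 4-5: Δb = 2 m, d̄ = (1.01+0.63)/2 = 0.82, v̄ = (0.51+0.55)/2 = 0.53 → q = 2×0.82×0.53 = 0.8692 m³/s
Panel 5-6: Δb = 1.4 m, d̄ = (0.63+0.00)/2 = 0.315, v̄ = (0.55+0.00)/2 = 0.275 → q = 1.4×0.315×0.275 = 0.1213 m³/s
Q = Σ q = 9.807 m³/s
= 9.807 × 3600 = 35300 m³/h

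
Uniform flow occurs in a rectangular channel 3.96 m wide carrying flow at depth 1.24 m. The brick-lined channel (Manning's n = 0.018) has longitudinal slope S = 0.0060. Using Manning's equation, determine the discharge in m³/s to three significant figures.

17.6 m³/s

A = b·y = 3.96 × 1.24 = 4.910 m²
P = b + 2y = 3.96 + 2×1.24 = 6.440 m
R = A/P = 4.910/6.440 = 0.7625 m
Q = (1/n)·A·R^(2/3)·S^(1/2) = (1/0.018) × 4.910 × 0.7625^(2/3) × 0.0060^(1/2) = 17.64 m³/s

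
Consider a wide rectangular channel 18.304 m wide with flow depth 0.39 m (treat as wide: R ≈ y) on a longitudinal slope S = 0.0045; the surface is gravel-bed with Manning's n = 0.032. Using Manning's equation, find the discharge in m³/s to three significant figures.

7.99 m³/s

A = b·y = 18.304 × 0.39 = 7.139 m²
Wide channel: R ≈ y = 0.39 m
Q = (1/n)·A·R^(2/3)·S^(1/2) = (1/0.032) × 7.139 × 0.3900^(2/3) × 0.0045^(1/2) = 7.988 m³/s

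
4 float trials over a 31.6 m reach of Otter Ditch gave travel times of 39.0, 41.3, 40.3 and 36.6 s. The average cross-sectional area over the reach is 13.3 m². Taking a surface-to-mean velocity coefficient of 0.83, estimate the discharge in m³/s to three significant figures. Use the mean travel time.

t̄ = (39.0 + 41.3 + 40.3 + 36.6) / 4 = 39.3 s
v_surface = L / t̄ = 31.6 / 39.3 = 0.8041 m/s
v_mean = 0.83 × 0.8041 = 0.6674 m/s
Q = A × v_mean = 13.3 × 0.6674 = 8.876 m³/s

8.88 m³/s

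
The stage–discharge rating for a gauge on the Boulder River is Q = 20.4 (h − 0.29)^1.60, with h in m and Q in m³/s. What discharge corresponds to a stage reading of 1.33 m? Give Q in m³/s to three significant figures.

Q = 20.4 × (1.33 − 0.29)^1.60 = 20.4 × 1.04^1.60 = 21.72 m³/s

21.7 m³/s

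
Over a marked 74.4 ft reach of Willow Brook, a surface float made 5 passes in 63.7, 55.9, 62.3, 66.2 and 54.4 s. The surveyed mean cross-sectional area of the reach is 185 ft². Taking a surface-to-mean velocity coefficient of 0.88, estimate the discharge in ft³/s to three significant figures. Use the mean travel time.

200 ft³/s

t̄ = (63.7 + 55.9 + 62.3 + 66.2 + 54.4) / 5 = 60.5 s
v_surface = L / t̄ = 74.4 / 60.5 = 1.230 ft/s
v_mean = 0.88 × 1.230 = 1.082 ft/s
Q = A × v_mean = 185 × 1.082 = 200.2 ft³/s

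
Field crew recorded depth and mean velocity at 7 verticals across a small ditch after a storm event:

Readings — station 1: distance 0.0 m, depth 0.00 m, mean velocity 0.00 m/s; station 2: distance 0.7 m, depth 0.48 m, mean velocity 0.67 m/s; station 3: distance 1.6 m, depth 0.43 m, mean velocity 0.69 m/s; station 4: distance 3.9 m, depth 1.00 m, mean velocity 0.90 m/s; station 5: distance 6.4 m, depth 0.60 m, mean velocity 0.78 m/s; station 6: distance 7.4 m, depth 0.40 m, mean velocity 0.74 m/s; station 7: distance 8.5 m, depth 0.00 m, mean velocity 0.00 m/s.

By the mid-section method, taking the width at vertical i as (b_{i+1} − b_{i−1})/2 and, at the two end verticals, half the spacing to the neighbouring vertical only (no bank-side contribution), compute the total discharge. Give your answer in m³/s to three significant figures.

4.02 m³/s

w_2 = (1.6 − 0.0)/2 = 0.8 m; q_2 = 0.67 × 0.48 × 0.8 = 0.2573 m³/s
w_3 = (3.9 − 0.7)/2 = 1.6 m; q_3 = 0.69 × 0.43 × 1.6 = 0.4747 m³/s
w_4 = (6.4 − 1.6)/2 = 2.4 m; q_4 = 0.90 × 1.00 × 2.4 = 2.160 m³/s
w_5 = (7.4 − 3.9)/2 = 1.75 m; q_5 = 0.78 × 0.60 × 1.75 = 0.8190 m³/s
w_6 = (8.5 − 6.4)/2 = 1.05 m; q_6 = 0.74 × 0.40 × 1.05 = 0.3108 m³/s
Stations 1, 7 contribute zero (depth or velocity is 0).
Q = Σ qᵢ = 4.022 m³/s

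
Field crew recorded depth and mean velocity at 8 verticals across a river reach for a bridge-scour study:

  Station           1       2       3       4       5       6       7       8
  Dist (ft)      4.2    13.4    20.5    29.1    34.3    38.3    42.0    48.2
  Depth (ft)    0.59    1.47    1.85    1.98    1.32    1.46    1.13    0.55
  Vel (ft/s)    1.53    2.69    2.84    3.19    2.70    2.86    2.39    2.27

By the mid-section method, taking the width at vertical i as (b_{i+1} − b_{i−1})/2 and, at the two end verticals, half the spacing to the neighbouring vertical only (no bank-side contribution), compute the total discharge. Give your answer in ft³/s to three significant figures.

w_1 = (13.4 − 4.2)/2 = 4.6 ft; q_1 = 1.53 × 0.59 × 4.6 = 4.152 ft³/s
w_2 = (20.5 − 4.2)/2 = 8.15 ft; q_2 = 2.69 × 1.47 × 8.15 = 32.23 ft³/s
w_3 = (29.1 − 13.4)/2 = 7.85 ft; q_3 = 2.84 × 1.85 × 7.85 = 41.24 ft³/s
w_4 = (34.3 − 20.5)/2 = 6.9 ft; q_4 = 3.19 × 1.98 × 6.9 = 43.58 ft³/s
w_5 = (38.3 − 29.1)/2 = 4.6 ft; q_5 = 2.70 × 1.32 × 4.6 = 16.39 ft³/s
w_6 = (42.0 − 34.3)/2 = 3.85 ft; q_6 = 2.86 × 1.46 × 3.85 = 16.08 ft³/s
w_7 = (48.2 − 38.3)/2 = 4.95 ft; q_7 = 2.39 × 1.13 × 4.95 = 13.37 ft³/s
w_8 = (48.2 − 42.0)/2 = 3.1 ft; q_8 = 2.27 × 0.55 × 3.1 = 3.870 ft³/s
Q = Σ qᵢ = 170.9 ft³/s

171 ft³/s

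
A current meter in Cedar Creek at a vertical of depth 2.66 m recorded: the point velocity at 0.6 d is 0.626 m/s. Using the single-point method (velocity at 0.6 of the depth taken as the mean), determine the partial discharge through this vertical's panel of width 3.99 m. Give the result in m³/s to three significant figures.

6.64 m³/s

v̄ = v₀.₆ = 0.626 m/s
q = v̄ × d × w = 0.6260 × 2.66 × 3.99 = 6.644 m³/s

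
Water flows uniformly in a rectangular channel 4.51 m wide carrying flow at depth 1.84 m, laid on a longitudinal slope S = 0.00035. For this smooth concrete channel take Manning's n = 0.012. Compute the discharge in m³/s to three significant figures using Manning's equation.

A = b·y = 4.51 × 1.84 = 8.298 m²
P = b + 2y = 4.51 + 2×1.84 = 8.190 m
R = A/P = 8.298/8.190 = 1.013 m
Q = (1/n)·A·R^(2/3)·S^(1/2) = (1/0.012) × 8.298 × 1.013^(2/3) × 0.00035^(1/2) = 13.05 m³/s

13.1 m³/s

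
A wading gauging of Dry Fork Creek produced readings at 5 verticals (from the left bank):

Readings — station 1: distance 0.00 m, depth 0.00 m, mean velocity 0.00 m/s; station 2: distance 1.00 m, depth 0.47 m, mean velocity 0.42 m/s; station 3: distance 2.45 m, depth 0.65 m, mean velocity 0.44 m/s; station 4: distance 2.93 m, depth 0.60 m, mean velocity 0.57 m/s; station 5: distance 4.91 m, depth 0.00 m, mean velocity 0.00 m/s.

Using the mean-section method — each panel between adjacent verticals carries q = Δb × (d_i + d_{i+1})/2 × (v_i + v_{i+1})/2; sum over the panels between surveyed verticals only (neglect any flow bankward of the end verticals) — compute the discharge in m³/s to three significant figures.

Panel 1-2: Δb = 1 m, d̄ = (0.00+0.47)/2 = 0.235, v̄ = (0.00+0.42)/2 = 0.21 → q = 1×0.235×0.21 = 0.04935 m³/s
Panel 2-3: Δb = 1.45 m, d̄ = (0.47+0.65)/2 = 0.56, v̄ = (0.42+0.44)/2 = 0.43 → q = 1.45×0.56×0.43 = 0.3492 m³/s
Panel 3-4: Δb = 0.48 m, d̄ = (0.65+0.60)/2 = 0.625, v̄ = (0.44+0.57)/2 = 0.505 → q = 0.48×0.625×0.505 = 0.1515 m³/s
Panel 4-5: Δb = 1.98 m, d̄ = (0.60+0.00)/2 = 0.3, v̄ = (0.57+0.00)/2 = 0.285 → q = 1.98×0.3×0.285 = 0.1693 m³/s
Q = Σ q = 0.7193 m³/s

0.719 m³/s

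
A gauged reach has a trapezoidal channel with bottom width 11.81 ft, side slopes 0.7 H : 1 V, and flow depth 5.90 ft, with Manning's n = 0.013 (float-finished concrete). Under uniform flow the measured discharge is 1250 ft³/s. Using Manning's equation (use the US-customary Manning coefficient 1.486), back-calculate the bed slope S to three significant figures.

A = (b + z·y)·y = (11.81 + 0.7×5.90)×5.90 = 94.05 ft²
P = b + 2y√(1+z²) = 11.81 + 2×5.90×√(1+0.7²) = 26.21 ft
R = A/P = 94.05/26.21 = 3.588 ft
S = (Q·n / (1.486·A·R^(2/3)))² = (1250×0.013 / (1.486×94.05×2.344))² = 0.002462

0.00246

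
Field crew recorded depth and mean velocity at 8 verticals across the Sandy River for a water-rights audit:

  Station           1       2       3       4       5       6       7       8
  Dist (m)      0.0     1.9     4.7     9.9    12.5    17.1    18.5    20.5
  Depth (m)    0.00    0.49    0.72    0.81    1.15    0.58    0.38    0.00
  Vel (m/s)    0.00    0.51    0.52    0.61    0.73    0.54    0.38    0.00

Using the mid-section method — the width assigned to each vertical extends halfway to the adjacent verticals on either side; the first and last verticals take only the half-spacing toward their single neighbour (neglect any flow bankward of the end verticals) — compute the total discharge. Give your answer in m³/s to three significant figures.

8.22 m³/s

w_2 = (4.7 − 0.0)/2 = 2.35 m; q_2 = 0.51 × 0.49 × 2.35 = 0.5873 m³/s
w_3 = (9.9 − 1.9)/2 = 4 m; q_3 = 0.52 × 0.72 × 4 = 1.498 m³/s
w_4 = (12.5 − 4.7)/2 = 3.9 m; q_4 = 0.61 × 0.81 × 3.9 = 1.927 m³/s
w_5 = (17.1 − 9.9)/2 = 3.6 m; q_5 = 0.73 × 1.15 × 3.6 = 3.022 m³/s
w_6 = (18.5 − 12.5)/2 = 3 m; q_6 = 0.54 × 0.58 × 3 = 0.9396 m³/s
w_7 = (20.5 − 17.1)/2 = 1.7 m; q_7 = 0.38 × 0.38 × 1.7 = 0.2455 m³/s
Stations 1, 8 contribute zero (depth or velocity is 0).
Q = Σ qᵢ = 8.219 m³/s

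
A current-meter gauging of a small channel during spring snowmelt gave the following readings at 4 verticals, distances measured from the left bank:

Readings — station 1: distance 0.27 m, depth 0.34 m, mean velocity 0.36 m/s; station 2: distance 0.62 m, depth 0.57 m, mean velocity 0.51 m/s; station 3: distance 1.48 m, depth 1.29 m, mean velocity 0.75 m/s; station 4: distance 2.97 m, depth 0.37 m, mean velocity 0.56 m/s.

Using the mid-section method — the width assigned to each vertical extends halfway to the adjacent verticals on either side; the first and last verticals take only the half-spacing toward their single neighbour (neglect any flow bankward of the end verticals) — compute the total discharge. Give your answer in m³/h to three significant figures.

w_1 = (0.62 − 0.27)/2 = 0.175 m; q_1 = 0.36 × 0.34 × 0.175 = 0.02142 m³/s
w_2 = (1.48 − 0.27)/2 = 0.605 m; q_2 = 0.51 × 0.57 × 0.605 = 0.1759 m³/s
w_3 = (2.97 − 0.62)/2 = 1.175 m; q_3 = 0.75 × 1.29 × 1.175 = 1.137 m³/s
w_4 = (2.97 − 1.48)/2 = 0.745 m; q_4 = 0.56 × 0.37 × 0.745 = 0.1544 m³/s
Q = Σ qᵢ = 1.488 m³/s
= 1.488 × 3600 = 5358 m³/h

5360 m³/h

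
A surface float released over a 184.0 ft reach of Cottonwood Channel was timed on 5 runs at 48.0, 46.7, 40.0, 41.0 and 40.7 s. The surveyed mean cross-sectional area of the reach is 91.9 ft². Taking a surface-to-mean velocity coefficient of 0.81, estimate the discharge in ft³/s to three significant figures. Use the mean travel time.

t̄ = (48.0 + 46.7 + 40.0 + 41.0 + 40.7) / 5 = 43.28 s
v_surface = L / t̄ = 184.0 / 43.28 = 4.251 ft/s
v_mean = 0.81 × 4.251 = 3.444 ft/s
Q = A × v_mean = 91.9 × 3.444 = 316.5 ft³/s

316 ft³/s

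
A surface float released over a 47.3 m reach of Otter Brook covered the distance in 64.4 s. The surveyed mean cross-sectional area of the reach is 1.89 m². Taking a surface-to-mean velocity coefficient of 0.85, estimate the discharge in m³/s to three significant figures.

1.18 m³/s

v_surface = L / t̄ = 47.3 / 64.4 = 0.7345 m/s
v_mean = 0.85 × 0.7345 = 0.6243 m/s
Q = A × v_mean = 1.89 × 0.6243 = 1.180 m³/s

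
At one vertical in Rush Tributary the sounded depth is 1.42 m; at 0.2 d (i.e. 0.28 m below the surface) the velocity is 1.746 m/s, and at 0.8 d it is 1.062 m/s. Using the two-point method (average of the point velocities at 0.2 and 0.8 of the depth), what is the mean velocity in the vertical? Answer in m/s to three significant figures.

1.40 m/s

v̄ = (1.746 + 1.062) / 2 = 1.404 m/s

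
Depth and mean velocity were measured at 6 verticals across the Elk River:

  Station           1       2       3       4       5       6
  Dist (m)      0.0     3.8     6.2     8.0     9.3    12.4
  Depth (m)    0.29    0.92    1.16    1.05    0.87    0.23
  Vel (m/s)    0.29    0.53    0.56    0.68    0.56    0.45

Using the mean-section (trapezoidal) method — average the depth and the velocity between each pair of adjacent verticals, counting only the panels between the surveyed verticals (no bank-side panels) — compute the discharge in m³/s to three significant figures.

5.17 m³/s

Panel 1-2: Δb = 3.8 m, d̄ = (0.29+0.92)/2 = 0.605, v̄ = (0.29+0.53)/2 = 0.41 → q = 3.8×0.605×0.41 = 0.9426 m³/s
Panel 2-3: Δb = 2.4 m, d̄ = (0.92+1.16)/2 = 1.04, v̄ = (0.53+0.56)/2 = 0.545 → q = 2.4×1.04×0.545 = 1.360 m³/s
Panel 3-4: Δb = 1.8 m, d̄ = (1.16+1.05)/2 = 1.105, v̄ = (0.56+0.68)/2 = 0.62 → q = 1.8×1.105×0.62 = 1.233 m³/s
Panel 4-5: Δb = 1.3 m, d̄ = (1.05+0.87)/2 = 0.96, v̄ = (0.68+0.56)/2 = 0.62 → q = 1.3×0.96×0.62 = 0.7738 m³/s
Panel 5-6: Δb = 3.1 m, d̄ = (0.87+0.23)/2 = 0.55, v̄ = (0.56+0.45)/2 = 0.505 → q = 3.1×0.55×0.505 = 0.8610 m³/s
Q = Σ q = 5.171 m³/s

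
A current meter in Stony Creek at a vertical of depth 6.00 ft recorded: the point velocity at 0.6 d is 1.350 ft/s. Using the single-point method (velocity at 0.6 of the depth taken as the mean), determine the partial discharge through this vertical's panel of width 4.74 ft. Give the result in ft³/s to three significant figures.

v̄ = v₀.₆ = 1.350 ft/s
q = v̄ × d × w = 1.350 × 6.00 × 4.74 = 38.39 ft³/s

38.4 ft³/s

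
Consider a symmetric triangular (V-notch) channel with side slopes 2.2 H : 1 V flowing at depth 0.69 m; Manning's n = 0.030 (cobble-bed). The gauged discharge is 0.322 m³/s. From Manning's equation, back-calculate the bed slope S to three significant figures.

0.000398

A = z·y² = 2.2×0.69² = 1.047 m²
P = 2y√(1+z²) = 2×0.69×√(1+2.2²) = 3.335 m
R = A/P = 1.047/3.335 = 0.3141 m
S = (Q·n / (1·A·R^(2/3)))² = (0.322×0.030 / (1×1.047×0.4621))² = 0.0003984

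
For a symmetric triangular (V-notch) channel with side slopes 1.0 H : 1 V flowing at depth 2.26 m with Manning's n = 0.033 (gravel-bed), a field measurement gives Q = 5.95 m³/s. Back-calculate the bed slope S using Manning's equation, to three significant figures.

A = z·y² = 1.0×2.26² = 5.108 m²
P = 2y√(1+z²) = 2×2.26×√(1+1.0²) = 6.392 m
R = A/P = 5.108/6.392 = 0.7990 m
S = (Q·n / (1·A·R^(2/3)))² = (5.95×0.033 / (1×5.108×0.8611))² = 0.001993

0.00199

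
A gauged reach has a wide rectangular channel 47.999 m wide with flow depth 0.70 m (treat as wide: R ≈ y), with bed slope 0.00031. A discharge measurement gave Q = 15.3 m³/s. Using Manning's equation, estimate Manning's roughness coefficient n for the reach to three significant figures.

0.0305

A = b·y = 47.999 × 0.70 = 33.60 m²
Wide channel: R ≈ y = 0.70 m
n = (1/Q)·A·R^(2/3)·S^(1/2) = (1/15.3) × 33.60 × 0.7884 × 0.01761 = 0.03048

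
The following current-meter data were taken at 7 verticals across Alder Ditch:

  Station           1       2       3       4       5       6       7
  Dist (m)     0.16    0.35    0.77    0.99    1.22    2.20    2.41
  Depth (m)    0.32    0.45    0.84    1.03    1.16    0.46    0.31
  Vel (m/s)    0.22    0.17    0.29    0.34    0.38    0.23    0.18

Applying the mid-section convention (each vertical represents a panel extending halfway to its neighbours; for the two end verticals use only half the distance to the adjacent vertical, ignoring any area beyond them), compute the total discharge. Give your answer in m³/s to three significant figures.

w_1 = (0.35 − 0.16)/2 = 0.095 m; q_1 = 0.22 × 0.32 × 0.095 = 0.006688 m³/s
w_2 = (0.77 − 0.16)/2 = 0.305 m; q_2 = 0.17 × 0.45 × 0.305 = 0.02333 m³/s
w_3 = (0.99 − 0.35)/2 = 0.32 m; q_3 = 0.29 × 0.84 × 0.32 = 0.07795 m³/s
w_4 = (1.22 − 0.77)/2 = 0.225 m; q_4 = 0.34 × 1.03 × 0.225 = 0.07880 m³/s
w_5 = (2.20 − 0.99)/2 = 0.605 m; q_5 = 0.38 × 1.16 × 0.605 = 0.2667 m³/s
w_6 = (2.41 − 1.22)/2 = 0.595 m; q_6 = 0.23 × 0.46 × 0.595 = 0.06295 m³/s
w_7 = (2.41 − 2.20)/2 = 0.105 m; q_7 = 0.18 × 0.31 × 0.105 = 0.005859 m³/s
Q = Σ qᵢ = 0.5223 m³/s

0.522 m³/s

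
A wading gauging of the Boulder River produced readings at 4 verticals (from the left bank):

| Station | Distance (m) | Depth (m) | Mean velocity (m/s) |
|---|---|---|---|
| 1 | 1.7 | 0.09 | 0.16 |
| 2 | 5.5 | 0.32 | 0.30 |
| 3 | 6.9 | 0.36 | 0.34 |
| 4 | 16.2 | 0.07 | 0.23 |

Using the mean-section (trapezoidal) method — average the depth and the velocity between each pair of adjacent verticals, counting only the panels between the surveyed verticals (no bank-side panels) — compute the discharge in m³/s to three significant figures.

0.901 m³/s

Panel 1-2: Δb = 3.8 m, d̄ = (0.09+0.32)/2 = 0.205, v̄ = (0.16+0.30)/2 = 0.23 → q = 3.8×0.205×0.23 = 0.1792 m³/s
Panel 2-3: Δb = 1.4 m, d̄ = (0.32+0.36)/2 = 0.34, v̄ = (0.30+0.34)/2 = 0.32 → q = 1.4×0.34×0.32 = 0.1523 m³/s
Panel 3-4: Δb = 9.3 m, d̄ = (0.36+0.07)/2 = 0.215, v̄ = (0.34+0.23)/2 = 0.285 → q = 9.3×0.215×0.285 = 0.5699 m³/s
Q = Σ q = 0.9013 m³/s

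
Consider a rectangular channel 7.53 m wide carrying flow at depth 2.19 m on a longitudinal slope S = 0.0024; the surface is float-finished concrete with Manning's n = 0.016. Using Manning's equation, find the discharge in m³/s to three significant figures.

62.7 m³/s

A = b·y = 7.53 × 2.19 = 16.49 m²
P = b + 2y = 7.53 + 2×2.19 = 11.91 m
R = A/P = 16.49/11.91 = 1.385 m
Q = (1/n)·A·R^(2/3)·S^(1/2) = (1/0.016) × 16.49 × 1.385^(2/3) × 0.0024^(1/2) = 62.73 m³/s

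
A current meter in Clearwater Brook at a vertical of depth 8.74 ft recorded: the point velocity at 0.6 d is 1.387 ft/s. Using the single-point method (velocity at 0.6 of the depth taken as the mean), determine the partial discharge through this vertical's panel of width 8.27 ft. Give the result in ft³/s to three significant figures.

100 ft³/s

v̄ = v₀.₆ = 1.387 ft/s
q = v̄ × d × w = 1.387 × 8.74 × 8.27 = 100.3 ft³/s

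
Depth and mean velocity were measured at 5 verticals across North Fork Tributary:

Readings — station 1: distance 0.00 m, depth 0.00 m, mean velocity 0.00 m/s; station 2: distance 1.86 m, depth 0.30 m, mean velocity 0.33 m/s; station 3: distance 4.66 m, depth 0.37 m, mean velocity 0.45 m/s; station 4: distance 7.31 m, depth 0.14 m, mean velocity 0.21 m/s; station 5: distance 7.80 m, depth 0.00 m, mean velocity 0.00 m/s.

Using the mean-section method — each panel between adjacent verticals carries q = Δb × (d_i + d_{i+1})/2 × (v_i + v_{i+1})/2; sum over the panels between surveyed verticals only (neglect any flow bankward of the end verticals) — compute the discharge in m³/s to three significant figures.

Panel 1-2: Δb = 1.86 m, d̄ = (0.00+0.30)/2 = 0.15, v̄ = (0.00+0.33)/2 = 0.165 → q = 1.86×0.15×0.165 = 0.04604 m³/s
Panel 2-3: Δb = 2.8 m, d̄ = (0.30+0.37)/2 = 0.335, v̄ = (0.33+0.45)/2 = 0.39 → q = 2.8×0.335×0.39 = 0.3658 m³/s
Panel 3-4: Δb = 2.65 m, d̄ = (0.37+0.14)/2 = 0.255, v̄ = (0.45+0.21)/2 = 0.33 → q = 2.65×0.255×0.33 = 0.2230 m³/s
Panel 4-5: Δb = 0.49 m, d̄ = (0.14+0.00)/2 = 0.07, v̄ = (0.21+0.00)/2 = 0.105 → q = 0.49×0.07×0.105 = 0.003602 m³/s
Q = Σ q = 0.6385 m³/s

0.638 m³/s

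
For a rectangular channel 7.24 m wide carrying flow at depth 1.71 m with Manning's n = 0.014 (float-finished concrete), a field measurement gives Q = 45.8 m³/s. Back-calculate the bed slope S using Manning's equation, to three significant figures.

A = b·y = 7.24 × 1.71 = 12.38 m²
P = b + 2y = 7.24 + 2×1.71 = 10.66 m
R = A/P = 12.38/10.66 = 1.161 m
S = (Q·n / (1·A·R^(2/3)))² = (45.8×0.014 / (1×12.38×1.105))² = 0.002197

0.00220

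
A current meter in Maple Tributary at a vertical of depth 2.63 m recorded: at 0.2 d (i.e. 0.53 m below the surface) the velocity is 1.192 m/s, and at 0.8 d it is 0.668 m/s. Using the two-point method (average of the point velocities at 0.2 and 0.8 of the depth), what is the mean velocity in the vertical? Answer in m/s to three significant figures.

v̄ = (1.192 + 0.668) / 2 = 0.9300 m/s

0.930 m/s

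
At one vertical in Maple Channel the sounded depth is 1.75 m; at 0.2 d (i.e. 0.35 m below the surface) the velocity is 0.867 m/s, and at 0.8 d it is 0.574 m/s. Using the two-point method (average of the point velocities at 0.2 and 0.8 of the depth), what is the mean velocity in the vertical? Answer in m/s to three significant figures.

0.721 m/s

v̄ = (0.867 + 0.574) / 2 = 0.7205 m/s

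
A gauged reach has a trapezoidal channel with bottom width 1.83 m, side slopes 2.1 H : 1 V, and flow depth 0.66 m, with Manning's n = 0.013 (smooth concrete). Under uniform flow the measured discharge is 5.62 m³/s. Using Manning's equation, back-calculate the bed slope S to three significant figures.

0.00362

A = (b + z·y)·y = (1.83 + 2.1×0.66)×0.66 = 2.123 m²
P = b + 2y√(1+z²) = 1.83 + 2×0.66×√(1+2.1²) = 4.900 m
R = A/P = 2.123/4.900 = 0.4332 m
S = (Q·n / (1·A·R^(2/3)))² = (5.62×0.013 / (1×2.123×0.5725))² = 0.003615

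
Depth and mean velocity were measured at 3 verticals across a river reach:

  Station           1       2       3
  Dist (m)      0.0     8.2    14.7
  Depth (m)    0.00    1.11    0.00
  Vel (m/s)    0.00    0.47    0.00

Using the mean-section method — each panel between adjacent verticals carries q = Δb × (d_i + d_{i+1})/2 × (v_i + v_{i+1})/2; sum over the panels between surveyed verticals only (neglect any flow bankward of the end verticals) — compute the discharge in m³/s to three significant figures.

1.92 m³/s

Panel 1-2: Δb = 8.2 m, d̄ = (0.00+1.11)/2 = 0.555, v̄ = (0.00+0.47)/2 = 0.235 → q = 8.2×0.555×0.235 = 1.069 m³/s
Panel 2-3: Δb = 6.5 m, d̄ = (1.11+0.00)/2 = 0.555, v̄ = (0.47+0.00)/2 = 0.235 → q = 6.5×0.555×0.235 = 0.8478 m³/s
Q = Σ q = 1.917 m³/s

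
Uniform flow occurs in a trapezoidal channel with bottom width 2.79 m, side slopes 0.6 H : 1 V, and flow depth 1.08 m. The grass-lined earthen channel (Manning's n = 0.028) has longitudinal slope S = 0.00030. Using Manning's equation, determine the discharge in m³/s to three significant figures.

1.81 m³/s

A = (b + z·y)·y = (2.79 + 0.6×1.08)×1.08 = 3.713 m²
P = b + 2y√(1+z²) = 2.79 + 2×1.08×√(1+0.6²) = 5.309 m
R = A/P = 3.713/5.309 = 0.6994 m
Q = (1/n)·A·R^(2/3)·S^(1/2) = (1/0.028) × 3.713 × 0.6994^(2/3) × 0.00030^(1/2) = 1.810 m³/s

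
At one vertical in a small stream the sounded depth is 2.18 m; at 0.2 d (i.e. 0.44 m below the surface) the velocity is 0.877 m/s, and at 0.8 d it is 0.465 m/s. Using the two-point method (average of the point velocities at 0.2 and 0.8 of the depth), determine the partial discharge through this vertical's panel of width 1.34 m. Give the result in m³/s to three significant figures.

1.96 m³/s

v̄ = (0.877 + 0.465) / 2 = 0.6710 m/s
q = v̄ × d × w = 0.6710 × 2.18 × 1.34 = 1.960 m³/s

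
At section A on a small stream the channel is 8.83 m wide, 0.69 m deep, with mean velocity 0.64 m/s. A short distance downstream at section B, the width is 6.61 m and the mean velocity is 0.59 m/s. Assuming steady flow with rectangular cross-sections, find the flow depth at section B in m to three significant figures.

1.00 m

Q = A₁V₁ = (8.83×0.69) × 0.64 = 3.899 m³/s
d₂ = Q/(b₂ V₂) = 3.899/(6.61×0.59) = 0.9999 m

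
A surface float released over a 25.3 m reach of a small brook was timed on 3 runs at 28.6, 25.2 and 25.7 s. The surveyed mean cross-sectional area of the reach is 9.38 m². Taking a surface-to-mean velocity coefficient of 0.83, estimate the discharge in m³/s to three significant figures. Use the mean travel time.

7.43 m³/s

t̄ = (28.6 + 25.2 + 25.7) / 3 = 26.5 s
v_surface = L / t̄ = 25.3 / 26.5 = 0.9547 m/s
v_mean = 0.83 × 0.9547 = 0.7924 m/s
Q = A × v_mean = 9.38 × 0.7924 = 7.433 m³/s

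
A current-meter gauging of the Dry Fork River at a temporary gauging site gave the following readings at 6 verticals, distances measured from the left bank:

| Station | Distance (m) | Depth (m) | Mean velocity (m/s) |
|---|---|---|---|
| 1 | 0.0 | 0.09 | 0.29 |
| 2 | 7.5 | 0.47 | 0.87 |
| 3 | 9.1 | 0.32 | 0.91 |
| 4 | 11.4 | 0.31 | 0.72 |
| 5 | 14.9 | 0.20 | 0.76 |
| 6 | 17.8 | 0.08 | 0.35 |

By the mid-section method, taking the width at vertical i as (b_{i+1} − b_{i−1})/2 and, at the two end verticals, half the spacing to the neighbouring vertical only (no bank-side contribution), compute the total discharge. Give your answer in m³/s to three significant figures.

w_1 = (7.5 − 0.0)/2 = 3.75 m; q_1 = 0.29 × 0.09 × 3.75 = 0.09788 m³/s
w_2 = (9.1 − 0.0)/2 = 4.55 m; q_2 = 0.87 × 0.47 × 4.55 = 1.860 m³/s
w_3 = (11.4 − 7.5)/2 = 1.95 m; q_3 = 0.91 × 0.32 × 1.95 = 0.5678 m³/s
w_4 = (14.9 − 9.1)/2 = 2.9 m; q_4 = 0.72 × 0.31 × 2.9 = 0.6473 m³/s
w_5 = (17.8 − 11.4)/2 = 3.2 m; q_5 = 0.76 × 0.20 × 3.2 = 0.4864 m³/s
w_6 = (17.8 − 14.9)/2 = 1.45 m; q_6 = 0.35 × 0.08 × 1.45 = 0.04060 m³/s
Q = Σ qᵢ = 3.700 m³/s

3.70 m³/s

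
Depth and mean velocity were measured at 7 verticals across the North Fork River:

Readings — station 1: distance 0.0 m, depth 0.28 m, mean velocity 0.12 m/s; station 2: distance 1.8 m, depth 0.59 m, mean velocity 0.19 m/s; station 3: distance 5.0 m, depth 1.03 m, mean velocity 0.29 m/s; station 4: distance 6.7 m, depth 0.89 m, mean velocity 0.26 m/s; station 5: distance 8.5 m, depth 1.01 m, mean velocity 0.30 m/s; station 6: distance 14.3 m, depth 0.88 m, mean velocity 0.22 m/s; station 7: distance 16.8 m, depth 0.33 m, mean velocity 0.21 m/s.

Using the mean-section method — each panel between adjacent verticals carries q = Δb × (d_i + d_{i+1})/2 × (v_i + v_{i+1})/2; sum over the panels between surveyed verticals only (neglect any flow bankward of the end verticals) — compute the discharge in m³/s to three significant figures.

Panel 1-2: Δb = 1.8 m, d̄ = (0.28+0.59)/2 = 0.435, v̄ = (0.12+0.19)/2 = 0.155 → q = 1.8×0.435×0.155 = 0.1214 m³/s
Panel 2-3: Δb = 3.2 m, d̄ = (0.59+1.03)/2 = 0.81, v̄ = (0.19+0.29)/2 = 0.24 → q = 3.2×0.81×0.24 = 0.6221 m³/s
Panel 3-4: Δb = 1.7 m, d̄ = (1.03+0.89)/2 = 0.96, v̄ = (0.29+0.26)/2 = 0.275 → q = 1.7×0.96×0.275 = 0.4488 m³/s
Panel 4-5: Δb = 1.8 m, d̄ = (0.89+1.01)/2 = 0.95, v̄ = (0.26+0.30)/2 = 0.28 → q = 1.8×0.95×0.28 = 0.4788 m³/s
Panel 5-6: Δb = 5.8 m, d̄ = (1.01+0.88)/2 = 0.945, v̄ = (0.30+0.22)/2 = 0.26 → q = 5.8×0.945×0.26 = 1.425 m³/s
Panel 6-7: Δb = 2.5 m, d̄ = (0.88+0.33)/2 = 0.605, v̄ = (0.22+0.21)/2 = 0.215 → q = 2.5×0.605×0.215 = 0.3252 m³/s
Q = Σ q = 3.421 m³/s

3.42 m³/s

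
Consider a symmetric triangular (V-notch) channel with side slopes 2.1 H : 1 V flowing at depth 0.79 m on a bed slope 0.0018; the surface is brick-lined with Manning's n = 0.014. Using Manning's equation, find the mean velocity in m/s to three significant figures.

A = z·y² = 2.1×0.79² = 1.311 m²
P = 2y√(1+z²) = 2×0.79×√(1+2.1²) = 3.675 m
R = A/P = 1.311/3.675 = 0.3566 m
Q = (1/n)·A·R^(2/3)·S^(1/2) = (1/0.014) × 1.311 × 0.3566^(2/3) × 0.0018^(1/2) = 1.997 m³/s
V = Q/A = 1.997/1.311 = 1.524 m/s

1.52 m/s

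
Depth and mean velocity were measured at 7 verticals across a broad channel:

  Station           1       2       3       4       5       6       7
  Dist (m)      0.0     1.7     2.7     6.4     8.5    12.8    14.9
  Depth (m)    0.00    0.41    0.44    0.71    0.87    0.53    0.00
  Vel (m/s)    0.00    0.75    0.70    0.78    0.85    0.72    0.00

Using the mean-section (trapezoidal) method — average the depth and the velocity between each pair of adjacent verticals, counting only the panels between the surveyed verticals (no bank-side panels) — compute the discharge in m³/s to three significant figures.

5.93 m³/s

Panel 1-2: Δb = 1.7 m, d̄ = (0.00+0.41)/2 = 0.205, v̄ = (0.00+0.75)/2 = 0.375 → q = 1.7×0.205×0.375 = 0.1307 m³/s
Panel 2-3: Δb = 1 m, d̄ = (0.41+0.44)/2 = 0.425, v̄ = (0.75+0.70)/2 = 0.725 → q = 1×0.425×0.725 = 0.3081 m³/s
Panel 3-4: Δb = 3.7 m, d̄ = (0.44+0.71)/2 = 0.575, v̄ = (0.70+0.78)/2 = 0.74 → q = 3.7×0.575×0.74 = 1.574 m³/s
Panel 4-5: Δb = 2.1 m, d̄ = (0.71+0.87)/2 = 0.79, v̄ = (0.78+0.85)/2 = 0.815 → q = 2.1×0.79×0.815 = 1.352 m³/s
Panel 5-6: Δb = 4.3 m, d̄ = (0.87+0.53)/2 = 0.7, v̄ = (0.85+0.72)/2 = 0.785 → q = 4.3×0.7×0.785 = 2.363 m³/s
Panel 6-7: Δb = 2.1 m, d̄ = (0.53+0.00)/2 = 0.265, v̄ = (0.72+0.00)/2 = 0.36 → q = 2.1×0.265×0.36 = 0.2003 m³/s
Q = Σ q = 5.928 m³/s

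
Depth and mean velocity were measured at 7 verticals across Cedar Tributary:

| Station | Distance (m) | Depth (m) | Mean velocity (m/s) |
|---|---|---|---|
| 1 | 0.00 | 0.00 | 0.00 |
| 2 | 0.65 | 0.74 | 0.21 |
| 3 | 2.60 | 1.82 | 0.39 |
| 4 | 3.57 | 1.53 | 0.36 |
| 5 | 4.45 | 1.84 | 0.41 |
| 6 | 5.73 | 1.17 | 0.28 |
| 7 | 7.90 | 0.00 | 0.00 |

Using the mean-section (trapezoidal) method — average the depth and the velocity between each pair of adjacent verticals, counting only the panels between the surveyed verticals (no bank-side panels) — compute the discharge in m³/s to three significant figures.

2.80 m³/s

Panel 1-2: Δb = 0.65 m, d̄ = (0.00+0.74)/2 = 0.37, v̄ = (0.00+0.21)/2 = 0.105 → q = 0.65×0.37×0.105 = 0.02525 m³/s
Panel 2-3: Δb = 1.95 m, d̄ = (0.74+1.82)/2 = 1.28, v̄ = (0.21+0.39)/2 = 0.3 → q = 1.95×1.28×0.3 = 0.7488 m³/s
Panel 3-4: Δb = 0.97 m, d̄ = (1.82+1.53)/2 = 1.675, v̄ = (0.39+0.36)/2 = 0.375 → q = 0.97×1.675×0.375 = 0.6093 m³/s
Panel 4-5: Δb = 0.88 m, d̄ = (1.53+1.84)/2 = 1.685, v̄ = (0.36+0.41)/2 = 0.385 → q = 0.88×1.685×0.385 = 0.5709 m³/s
Panel 5-6: Δb = 1.28 m, d̄ = (1.84+1.17)/2 = 1.505, v̄ = (0.41+0.28)/2 = 0.345 → q = 1.28×1.505×0.345 = 0.6646 m³/s
Panel 6-7: Δb = 2.17 m, d̄ = (1.17+0.00)/2 = 0.585, v̄ = (0.28+0.00)/2 = 0.14 → q = 2.17×0.585×0.14 = 0.1777 m³/s
Q = Σ q = 2.797 m³/s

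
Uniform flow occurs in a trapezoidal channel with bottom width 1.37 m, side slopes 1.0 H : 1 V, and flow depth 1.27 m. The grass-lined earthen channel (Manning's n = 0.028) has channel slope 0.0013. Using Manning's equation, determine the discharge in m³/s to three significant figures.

3.32 m³/s

A = (b + z·y)·y = (1.37 + 1.0×1.27)×1.27 = 3.353 m²
P = b + 2y√(1+z²) = 1.37 + 2×1.27×√(1+1.0²) = 4.962 m
R = A/P = 3.353/4.962 = 0.6757 m
Q = (1/n)·A·R^(2/3)·S^(1/2) = (1/0.028) × 3.353 × 0.6757^(2/3) × 0.0013^(1/2) = 3.324 m³/s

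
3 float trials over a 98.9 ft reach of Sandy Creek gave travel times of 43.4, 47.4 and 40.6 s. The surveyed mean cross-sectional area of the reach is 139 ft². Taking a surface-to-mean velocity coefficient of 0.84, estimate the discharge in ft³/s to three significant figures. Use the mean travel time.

t̄ = (43.4 + 47.4 + 40.6) / 3 = 43.8 s
v_surface = L / t̄ = 98.9 / 43.8 = 2.258 ft/s
v_mean = 0.84 × 2.258 = 1.897 ft/s
Q = A × v_mean = 139 × 1.897 = 263.6 ft³/s

264 ft³/s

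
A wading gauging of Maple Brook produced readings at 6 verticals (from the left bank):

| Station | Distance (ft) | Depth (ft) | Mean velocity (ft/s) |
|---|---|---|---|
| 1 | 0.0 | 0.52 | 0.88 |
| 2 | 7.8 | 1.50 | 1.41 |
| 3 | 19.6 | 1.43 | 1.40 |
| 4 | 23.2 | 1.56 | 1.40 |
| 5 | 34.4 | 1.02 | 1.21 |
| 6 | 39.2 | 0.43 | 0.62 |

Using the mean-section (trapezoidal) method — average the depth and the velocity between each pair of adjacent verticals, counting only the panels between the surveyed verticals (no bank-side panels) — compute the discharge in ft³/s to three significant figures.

Panel 1-2: Δb = 7.8 ft, d̄ = (0.52+1.50)/2 = 1.01, v̄ = (0.88+1.41)/2 = 1.145 → q = 7.8×1.01×1.145 = 9.020 ft³/s
Panel 2-3: Δb = 11.8 ft, d̄ = (1.50+1.43)/2 = 1.465, v̄ = (1.41+1.40)/2 = 1.405 → q = 11.8×1.465×1.405 = 24.29 ft³/s
Panel 3-4: Δb = 3.6 ft, d̄ = (1.43+1.56)/2 = 1.495, v̄ = (1.40+1.40)/2 = 1.4 → q = 3.6×1.495×1.4 = 7.535 ft³/s
Panel 4-5: Δb = 11.2 ft, d̄ = (1.56+1.02)/2 = 1.29, v̄ = (1.40+1.21)/2 = 1.305 → q = 11.2×1.29×1.305 = 18.85 ft³/s
Panel 5-6: Δb = 4.8 ft, d̄ = (1.02+0.43)/2 = 0.725, v̄ = (1.21+0.62)/2 = 0.915 → q = 4.8×0.725×0.915 = 3.184 ft³/s
Q = Σ q = 62.88 ft³/s

62.9 ft³/s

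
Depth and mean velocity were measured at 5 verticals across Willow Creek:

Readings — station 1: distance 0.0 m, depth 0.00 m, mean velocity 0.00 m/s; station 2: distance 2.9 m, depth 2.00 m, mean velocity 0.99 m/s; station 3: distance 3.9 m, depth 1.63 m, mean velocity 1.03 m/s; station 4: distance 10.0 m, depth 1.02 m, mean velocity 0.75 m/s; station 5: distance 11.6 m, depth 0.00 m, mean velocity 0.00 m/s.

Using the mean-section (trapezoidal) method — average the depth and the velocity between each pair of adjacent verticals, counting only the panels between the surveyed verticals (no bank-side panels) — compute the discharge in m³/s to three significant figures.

10.8 m³/s

Panel 1-2: Δb = 2.9 m, d̄ = (0.00+2.00)/2 = 1, v̄ = (0.00+0.99)/2 = 0.495 → q = 2.9×1×0.495 = 1.436 m³/s
Panel 2-3: Δb = 1 m, d̄ = (2.00+1.63)/2 = 1.815, v̄ = (0.99+1.03)/2 = 1.01 → q = 1×1.815×1.01 = 1.833 m³/s
Panel 3-4: Δb = 6.1 m, d̄ = (1.63+1.02)/2 = 1.325, v̄ = (1.03+0.75)/2 = 0.89 → q = 6.1×1.325×0.89 = 7.193 m³/s
Panel 4-5: Δb = 1.6 m, d̄ = (1.02+0.00)/2 = 0.51, v̄ = (0.75+0.00)/2 = 0.375 → q = 1.6×0.51×0.375 = 0.3060 m³/s
Q = Σ q = 10.77 m³/s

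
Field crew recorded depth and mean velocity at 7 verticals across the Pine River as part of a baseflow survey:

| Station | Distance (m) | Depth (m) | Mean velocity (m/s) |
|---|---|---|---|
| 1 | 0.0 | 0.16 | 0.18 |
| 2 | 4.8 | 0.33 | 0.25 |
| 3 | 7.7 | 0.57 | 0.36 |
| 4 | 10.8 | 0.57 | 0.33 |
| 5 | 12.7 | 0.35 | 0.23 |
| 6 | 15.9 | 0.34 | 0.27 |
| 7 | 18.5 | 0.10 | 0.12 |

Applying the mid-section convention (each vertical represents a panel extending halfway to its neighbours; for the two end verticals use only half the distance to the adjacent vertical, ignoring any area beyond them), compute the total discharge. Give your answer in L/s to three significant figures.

1960 L/s

w_1 = (4.8 − 0.0)/2 = 2.4 m; q_1 = 0.18 × 0.16 × 2.4 = 0.06912 m³/s
w_2 = (7.7 − 0.0)/2 = 3.85 m; q_2 = 0.25 × 0.33 × 3.85 = 0.3176 m³/s
w_3 = (10.8 − 4.8)/2 = 3 m; q_3 = 0.36 × 0.57 × 3 = 0.6156 m³/s
w_4 = (12.7 − 7.7)/2 = 2.5 m; q_4 = 0.33 × 0.57 × 2.5 = 0.4703 m³/s
w_5 = (15.9 − 10.8)/2 = 2.55 m; q_5 = 0.23 × 0.35 × 2.55 = 0.2053 m³/s
w_6 = (18.5 − 12.7)/2 = 2.9 m; q_6 = 0.27 × 0.34 × 2.9 = 0.2662 m³/s
w_7 = (18.5 − 15.9)/2 = 1.3 m; q_7 = 0.12 × 0.10 × 1.3 = 0.01560 m³/s
Q = Σ qᵢ = 1.960 m³/s
= 1.960 × 1000 = 1960 L/s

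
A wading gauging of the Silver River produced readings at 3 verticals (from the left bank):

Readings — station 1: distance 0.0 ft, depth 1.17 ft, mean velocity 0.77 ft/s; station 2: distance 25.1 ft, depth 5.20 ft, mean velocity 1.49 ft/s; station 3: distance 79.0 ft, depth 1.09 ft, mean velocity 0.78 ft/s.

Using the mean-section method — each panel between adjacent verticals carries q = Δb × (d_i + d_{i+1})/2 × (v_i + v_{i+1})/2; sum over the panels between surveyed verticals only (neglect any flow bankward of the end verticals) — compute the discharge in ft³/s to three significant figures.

283 ft³/s

Panel 1-2: Δb = 25.1 ft, d̄ = (1.17+5.20)/2 = 3.185, v̄ = (0.77+1.49)/2 = 1.13 → q = 25.1×3.185×1.13 = 90.34 ft³/s
Panel 2-3: Δb = 53.9 ft, d̄ = (5.20+1.09)/2 = 3.145, v̄ = (1.49+0.78)/2 = 1.135 → q = 53.9×3.145×1.135 = 192.4 ft³/s
Q = Σ q = 282.7 ft³/s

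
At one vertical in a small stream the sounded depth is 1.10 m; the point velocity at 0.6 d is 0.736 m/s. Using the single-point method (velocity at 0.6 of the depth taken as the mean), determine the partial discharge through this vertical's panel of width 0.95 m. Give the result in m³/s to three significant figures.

0.769 m³/s

v̄ = v₀.₆ = 0.736 m/s
q = v̄ × d × w = 0.7360 × 1.10 × 0.95 = 0.7691 m³/s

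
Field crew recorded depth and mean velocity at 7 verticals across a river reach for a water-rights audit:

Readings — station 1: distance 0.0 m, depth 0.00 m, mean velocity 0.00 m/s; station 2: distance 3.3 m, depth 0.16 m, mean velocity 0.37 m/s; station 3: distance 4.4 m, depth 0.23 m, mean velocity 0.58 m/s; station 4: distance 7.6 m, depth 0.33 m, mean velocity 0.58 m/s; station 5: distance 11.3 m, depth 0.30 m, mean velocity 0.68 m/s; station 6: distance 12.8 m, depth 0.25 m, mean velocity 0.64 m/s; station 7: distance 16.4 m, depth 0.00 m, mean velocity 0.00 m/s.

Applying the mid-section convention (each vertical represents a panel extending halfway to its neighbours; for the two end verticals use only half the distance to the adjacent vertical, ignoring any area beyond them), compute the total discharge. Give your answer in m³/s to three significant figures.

2.02 m³/s

w_2 = (4.4 − 0.0)/2 = 2.2 m; q_2 = 0.37 × 0.16 × 2.2 = 0.1302 m³/s
w_3 = (7.6 − 3.3)/2 = 2.15 m; q_3 = 0.58 × 0.23 × 2.15 = 0.2868 m³/s
w_4 = (11.3 − 4.4)/2 = 3.45 m; q_4 = 0.58 × 0.33 × 3.45 = 0.6603 m³/s
w_5 = (12.8 − 7.6)/2 = 2.6 m; q_5 = 0.68 × 0.30 × 2.6 = 0.5304 m³/s
w_6 = (16.4 − 11.3)/2 = 2.55 m; q_6 = 0.64 × 0.25 × 2.55 = 0.4080 m³/s
Stations 1, 7 contribute zero (depth or velocity is 0).
Q = Σ qᵢ = 2.016 m³/s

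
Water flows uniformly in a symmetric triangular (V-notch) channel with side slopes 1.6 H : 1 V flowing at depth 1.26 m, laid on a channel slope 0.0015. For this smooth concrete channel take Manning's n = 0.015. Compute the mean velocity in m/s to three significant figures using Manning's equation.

A = z·y² = 1.6×1.26² = 2.540 m²
P = 2y√(1+z²) = 2×1.26×√(1+1.6²) = 4.755 m
R = A/P = 2.540/4.755 = 0.5342 m
Q = (1/n)·A·R^(2/3)·S^(1/2) = (1/0.015) × 2.540 × 0.5342^(2/3) × 0.0015^(1/2) = 4.318 m³/s
V = Q/A = 4.318/2.540 = 1.700 m/s

1.70 m/s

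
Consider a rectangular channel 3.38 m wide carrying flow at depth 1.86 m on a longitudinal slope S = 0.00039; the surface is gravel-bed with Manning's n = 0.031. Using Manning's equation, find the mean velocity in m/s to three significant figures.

A = b·y = 3.38 × 1.86 = 6.287 m²
P = b + 2y = 3.38 + 2×1.86 = 7.100 m
R = A/P = 6.287/7.100 = 0.8855 m
Q = (1/n)·A·R^(2/3)·S^(1/2) = (1/0.031) × 6.287 × 0.8855^(2/3) × 0.00039^(1/2) = 3.693 m³/s
V = Q/A = 3.693/6.287 = 0.5874 m/s

0.587 m/s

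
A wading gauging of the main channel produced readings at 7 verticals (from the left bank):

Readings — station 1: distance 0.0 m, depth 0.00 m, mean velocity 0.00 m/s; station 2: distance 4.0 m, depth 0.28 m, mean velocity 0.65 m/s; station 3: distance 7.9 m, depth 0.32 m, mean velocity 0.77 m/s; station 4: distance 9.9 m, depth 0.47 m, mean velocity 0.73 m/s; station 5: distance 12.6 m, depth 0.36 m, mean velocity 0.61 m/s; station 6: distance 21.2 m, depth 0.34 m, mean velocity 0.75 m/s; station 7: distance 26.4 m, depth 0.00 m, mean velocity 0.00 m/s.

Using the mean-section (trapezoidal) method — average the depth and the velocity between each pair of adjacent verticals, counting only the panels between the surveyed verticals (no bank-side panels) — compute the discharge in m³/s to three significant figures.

4.73 m³/s

Panel 1-2: Δb = 4 m, d̄ = (0.00+0.28)/2 = 0.14, v̄ = (0.00+0.65)/2 = 0.325 → q = 4×0.14×0.325 = 0.1820 m³/s
Panel 2-3: Δb = 3.9 m, d̄ = (0.28+0.32)/2 = 0.3, v̄ = (0.65+0.77)/2 = 0.71 → q = 3.9×0.3×0.71 = 0.8307 m³/s
Panel 3-4: Δb = 2 m, d̄ = (0.32+0.47)/2 = 0.395, v̄ = (0.77+0.73)/2 = 0.75 → q = 2×0.395×0.75 = 0.5925 m³/s
Panel 4-5: Δb = 2.7 m, d̄ = (0.47+0.36)/2 = 0.415, v̄ = (0.73+0.61)/2 = 0.67 → q = 2.7×0.415×0.67 = 0.7507 m³/s
Panel 5-6: Δb = 8.6 m, d̄ = (0.36+0.34)/2 = 0.35, v̄ = (0.61+0.75)/2 = 0.68 → q = 8.6×0.35×0.68 = 2.047 m³/s
Panel 6-7: Δb = 5.2 m, d̄ = (0.34+0.00)/2 = 0.17, v̄ = (0.75+0.00)/2 = 0.375 → q = 5.2×0.17×0.375 = 0.3315 m³/s
Q = Σ q = 4.734 m³/s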